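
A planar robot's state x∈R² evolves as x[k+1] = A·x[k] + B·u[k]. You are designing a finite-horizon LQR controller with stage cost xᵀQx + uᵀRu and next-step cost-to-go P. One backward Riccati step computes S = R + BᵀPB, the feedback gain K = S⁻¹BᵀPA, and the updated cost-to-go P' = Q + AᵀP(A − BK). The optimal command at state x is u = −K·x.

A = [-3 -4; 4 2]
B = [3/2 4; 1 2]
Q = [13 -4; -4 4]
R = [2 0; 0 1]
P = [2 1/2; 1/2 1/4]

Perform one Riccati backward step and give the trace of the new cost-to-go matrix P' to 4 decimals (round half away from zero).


22.2210

BᵀP = [3.5000 1.0000; 9.0000 2.5000]
S = R + BᵀPB = [2 0; 0 1] + [6.2500 16.0000; 16.0000 41.0000] = [8.2500 16.0000; 16.0000 42.0000]
BᵀPA = [-6.5000 -12.0000; -17.0000 -31.0000]
K = S⁻¹·BᵀPA = [-0.0110 -0.0884; -0.4006 -0.7044]
A−BK = [-1.3812 -1.0497; 4.8122 3.4972]
AᵀP(A−BK) = [3.1188 2.4503; 2.4503 2.1022]
P' = Q + AᵀP(A−BK) = [16.1188 -1.5497; -1.5497 6.1022]
tr(P') = 22.2210


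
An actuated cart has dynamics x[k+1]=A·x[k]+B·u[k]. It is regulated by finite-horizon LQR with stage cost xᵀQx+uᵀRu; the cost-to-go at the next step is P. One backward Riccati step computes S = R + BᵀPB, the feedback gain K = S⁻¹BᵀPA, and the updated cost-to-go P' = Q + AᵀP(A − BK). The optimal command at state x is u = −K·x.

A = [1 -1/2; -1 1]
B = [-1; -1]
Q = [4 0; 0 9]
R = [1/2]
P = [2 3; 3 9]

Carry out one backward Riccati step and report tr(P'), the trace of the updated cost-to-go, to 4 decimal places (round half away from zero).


BᵀP = [-5.0000 -12.0000]
S = R + BᵀPB = [1/2] + [17.0000] = [17.5000]
BᵀPA = [7.0000 -9.5000]
K = S⁻¹·BᵀPA = [0.4000 -0.5429]
A−BK = [1.4000 -1.0429; -0.6000 0.4571]
AᵀP(A−BK) = [2.2000 -1.7000; -1.7000 1.3429]
P' = Q + AᵀP(A−BK) = [6.2000 -1.7000; -1.7000 10.3429]
tr(P') = 16.5429

16.5429


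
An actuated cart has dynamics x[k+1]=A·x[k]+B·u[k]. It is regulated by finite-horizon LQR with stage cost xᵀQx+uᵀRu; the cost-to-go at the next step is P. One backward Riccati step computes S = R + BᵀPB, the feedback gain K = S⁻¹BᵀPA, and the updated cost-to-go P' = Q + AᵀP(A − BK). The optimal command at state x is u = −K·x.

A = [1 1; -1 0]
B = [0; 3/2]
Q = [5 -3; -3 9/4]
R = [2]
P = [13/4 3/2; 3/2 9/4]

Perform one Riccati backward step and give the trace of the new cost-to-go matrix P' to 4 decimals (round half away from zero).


BᵀP = [2.2500 3.3750]
S = R + BᵀPB = [2] + [5.0625] = [7.0625]
BᵀPA = [-1.1250 2.2500]
K = S⁻¹·BᵀPA = [-0.1593 0.3186]
A−BK = [1.0000 1.0000; -0.7611 -0.4779]
AᵀP(A−BK) = [2.3208 2.1084; 2.1084 2.5332]
P' = Q + AᵀP(A−BK) = [7.3208 -0.8916; -0.8916 4.7832]
tr(P') = 12.1040

12.1040


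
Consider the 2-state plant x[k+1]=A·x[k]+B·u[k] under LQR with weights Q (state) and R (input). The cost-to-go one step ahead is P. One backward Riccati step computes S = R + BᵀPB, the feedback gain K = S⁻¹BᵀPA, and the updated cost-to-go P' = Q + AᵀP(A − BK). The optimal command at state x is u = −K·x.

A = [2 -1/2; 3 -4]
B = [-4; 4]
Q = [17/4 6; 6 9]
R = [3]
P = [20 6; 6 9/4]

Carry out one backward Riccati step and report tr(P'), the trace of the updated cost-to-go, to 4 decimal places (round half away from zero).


56.5299

BᵀP = [-56.0000 -15.0000]
S = R + BᵀPB = [3] + [164.0000] = [167.0000]
BᵀPA = [-157.0000 88.0000]
K = S⁻¹·BᵀPA = [-0.9401 0.5269]
A−BK = [-1.7605 1.6078; 6.7605 -6.1078]
AᵀP(A−BK) = [24.6512 -21.2695; -21.2695 18.6287]
P' = Q + AᵀP(A−BK) = [28.9012 -15.2695; -15.2695 27.6287]
tr(P') = 56.5299


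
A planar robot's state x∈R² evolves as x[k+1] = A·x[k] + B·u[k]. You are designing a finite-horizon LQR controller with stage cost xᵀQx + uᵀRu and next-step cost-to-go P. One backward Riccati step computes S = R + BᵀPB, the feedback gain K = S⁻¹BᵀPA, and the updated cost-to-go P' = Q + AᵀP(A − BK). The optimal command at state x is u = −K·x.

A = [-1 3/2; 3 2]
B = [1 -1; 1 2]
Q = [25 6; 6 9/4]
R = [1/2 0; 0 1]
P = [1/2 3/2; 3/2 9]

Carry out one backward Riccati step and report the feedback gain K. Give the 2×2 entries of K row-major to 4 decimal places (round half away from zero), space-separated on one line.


BᵀP = [2.0000 10.5000; 2.5000 16.5000]
S = R + BᵀPB = [1/2 0; 0 1] + [12.5000 19.0000; 19.0000 30.5000] = [13.0000 19.0000; 19.0000 31.5000]
BᵀPA = [29.5000 24.0000; 47.0000 36.7500]
K = S⁻¹·BᵀPA = [0.7474 1.1907; 1.0412 0.4485]
A−BK = [-0.7062 0.7577; 0.1701 -0.0876]
AᵀP(A−BK) = [1.5129 0.7964; 0.7964 1.0670]
P' = Q + AᵀP(A−BK) = [26.5129 6.7964; 6.7964 3.3170]
tr(P') = 29.8299

0.7474 1.1907 1.0412 0.4485


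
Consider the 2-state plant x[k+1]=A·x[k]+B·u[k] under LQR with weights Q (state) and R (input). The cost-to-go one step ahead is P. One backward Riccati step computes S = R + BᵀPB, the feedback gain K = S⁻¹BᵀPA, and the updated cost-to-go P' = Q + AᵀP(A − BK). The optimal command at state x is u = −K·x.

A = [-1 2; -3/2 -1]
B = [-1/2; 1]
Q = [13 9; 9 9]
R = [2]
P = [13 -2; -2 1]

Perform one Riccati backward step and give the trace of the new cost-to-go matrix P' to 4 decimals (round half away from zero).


44.8258

BᵀP = [-8.5000 2.0000]
S = R + BᵀPB = [2] + [6.2500] = [8.2500]
BᵀPA = [5.5000 -19.0000]
K = S⁻¹·BᵀPA = [0.6667 -2.3030]
A−BK = [-0.6667 0.8485; -2.1667 1.3030]
AᵀP(A−BK) = [5.5833 -7.8333; -7.8333 17.2424]
P' = Q + AᵀP(A−BK) = [18.5833 1.1667; 1.1667 26.2424]
tr(P') = 44.8258


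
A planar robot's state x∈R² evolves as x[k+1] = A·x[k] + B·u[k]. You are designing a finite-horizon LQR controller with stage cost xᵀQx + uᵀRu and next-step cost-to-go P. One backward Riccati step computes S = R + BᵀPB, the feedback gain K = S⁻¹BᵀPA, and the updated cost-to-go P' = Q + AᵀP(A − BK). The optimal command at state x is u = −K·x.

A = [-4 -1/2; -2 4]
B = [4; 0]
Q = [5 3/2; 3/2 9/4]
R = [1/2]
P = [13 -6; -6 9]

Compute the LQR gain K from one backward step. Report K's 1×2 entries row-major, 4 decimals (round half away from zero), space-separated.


-0.7674 -0.5851

BᵀP = [52.0000 -24.0000]
S = R + BᵀPB = [1/2] + [208.0000] = [208.5000]
BᵀPA = [-160.0000 -122.0000]
K = S⁻¹·BᵀPA = [-0.7674 -0.5851]
A−BK = [-0.9305 1.8405; -2.0000 4.0000]
AᵀP(A−BK) = [25.2182 -49.6211; -49.6211 99.8639]
P' = Q + AᵀP(A−BK) = [30.2182 -48.1211; -48.1211 102.1139]
tr(P') = 132.3321


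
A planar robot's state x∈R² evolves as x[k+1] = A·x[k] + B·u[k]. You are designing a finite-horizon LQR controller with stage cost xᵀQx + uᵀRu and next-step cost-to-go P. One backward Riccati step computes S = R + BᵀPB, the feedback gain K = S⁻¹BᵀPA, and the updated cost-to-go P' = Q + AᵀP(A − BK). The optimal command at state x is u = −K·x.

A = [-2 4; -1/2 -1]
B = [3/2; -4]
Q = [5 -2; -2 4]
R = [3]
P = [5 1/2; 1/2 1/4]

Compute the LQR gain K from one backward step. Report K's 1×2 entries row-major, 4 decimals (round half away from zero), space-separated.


-0.8878 1.8163

BᵀP = [5.5000 -0.2500]
S = R + BᵀPB = [3] + [9.2500] = [12.2500]
BᵀPA = [-10.8750 22.2500]
K = S⁻¹·BᵀPA = [-0.8878 1.8163]
A−BK = [-0.6684 1.2755; -4.0510 6.2653]
AᵀP(A−BK) = [11.4082 -20.1224; -20.1224 35.8367]
P' = Q + AᵀP(A−BK) = [16.4082 -22.1224; -22.1224 39.8367]
tr(P') = 56.2449


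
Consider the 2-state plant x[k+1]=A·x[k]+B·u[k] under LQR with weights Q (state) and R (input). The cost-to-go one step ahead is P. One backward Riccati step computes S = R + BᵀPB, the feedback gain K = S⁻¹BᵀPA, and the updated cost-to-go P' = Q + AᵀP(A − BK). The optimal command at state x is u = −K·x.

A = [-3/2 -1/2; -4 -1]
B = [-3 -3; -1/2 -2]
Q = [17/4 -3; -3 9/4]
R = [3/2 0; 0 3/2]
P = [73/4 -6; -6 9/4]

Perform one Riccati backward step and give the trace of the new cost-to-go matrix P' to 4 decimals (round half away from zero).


10.0172

BᵀP = [-51.7500 16.8750; -42.7500 13.5000]
S = R + BᵀPB = [3/2 0; 0 3/2] + [146.8125 121.5000; 121.5000 101.2500] = [148.3125 121.5000; 121.5000 102.7500]
BᵀPA = [10.1250 9.0000; 10.1250 7.8750]
K = S⁻¹·BᵀPA = [-0.3981 -0.0672; 0.5693 0.1561]
A−BK = [-0.9864 -0.2333; -3.0605 -0.7213]
AᵀP(A−BK) = [3.3292 0.7873; 0.7873 0.1880]
P' = Q + AᵀP(A−BK) = [7.5792 -2.2127; -2.2127 2.4380]
tr(P') = 10.0172


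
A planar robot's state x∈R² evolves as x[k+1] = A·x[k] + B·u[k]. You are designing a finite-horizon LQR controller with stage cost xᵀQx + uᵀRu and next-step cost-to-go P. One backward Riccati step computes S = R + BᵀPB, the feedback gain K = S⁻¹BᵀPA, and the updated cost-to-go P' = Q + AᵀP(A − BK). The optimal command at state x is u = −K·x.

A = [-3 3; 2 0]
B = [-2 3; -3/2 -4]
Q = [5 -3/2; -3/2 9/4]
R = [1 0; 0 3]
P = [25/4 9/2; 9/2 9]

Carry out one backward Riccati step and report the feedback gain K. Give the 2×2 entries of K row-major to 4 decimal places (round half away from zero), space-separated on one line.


BᵀP = [-19.2500 -22.5000; 0.7500 -22.5000]
S = R + BᵀPB = [1 0; 0 3] + [72.2500 32.2500; 32.2500 92.2500] = [73.2500 32.2500; 32.2500 95.2500]
BᵀPA = [12.7500 -57.7500; -47.2500 2.2500]
K = S⁻¹·BᵀPA = [0.4612 -0.9387; -0.6522 0.3415]
A−BK = [-0.1209 0.0982; 0.0829 -0.0423]
AᵀP(A−BK) = [1.5519 -1.1472; -1.1472 1.2700]
P' = Q + AᵀP(A−BK) = [6.5519 -2.6472; -2.6472 3.5200]
tr(P') = 10.0719

0.4612 -0.9387 -0.6522 0.3415


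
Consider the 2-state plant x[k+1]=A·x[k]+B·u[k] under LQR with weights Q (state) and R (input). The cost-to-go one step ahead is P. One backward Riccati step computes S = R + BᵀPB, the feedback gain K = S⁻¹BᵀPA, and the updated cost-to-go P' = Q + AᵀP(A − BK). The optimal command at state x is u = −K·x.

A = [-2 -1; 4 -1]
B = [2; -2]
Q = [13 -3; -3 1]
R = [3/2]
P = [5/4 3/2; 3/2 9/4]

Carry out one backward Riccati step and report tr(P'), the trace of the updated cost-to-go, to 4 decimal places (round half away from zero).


BᵀP = [-0.5000 -1.5000]
S = R + BᵀPB = [3/2] + [2.0000] = [3.5000]
BᵀPA = [-5.0000 2.0000]
K = S⁻¹·BᵀPA = [-1.4286 0.5714]
A−BK = [0.8571 -2.1429; 1.1429 0.1429]
AᵀP(A−BK) = [9.8571 -6.6429; -6.6429 5.3571]
P' = Q + AᵀP(A−BK) = [22.8571 -9.6429; -9.6429 6.3571]
tr(P') = 29.2143

29.2143


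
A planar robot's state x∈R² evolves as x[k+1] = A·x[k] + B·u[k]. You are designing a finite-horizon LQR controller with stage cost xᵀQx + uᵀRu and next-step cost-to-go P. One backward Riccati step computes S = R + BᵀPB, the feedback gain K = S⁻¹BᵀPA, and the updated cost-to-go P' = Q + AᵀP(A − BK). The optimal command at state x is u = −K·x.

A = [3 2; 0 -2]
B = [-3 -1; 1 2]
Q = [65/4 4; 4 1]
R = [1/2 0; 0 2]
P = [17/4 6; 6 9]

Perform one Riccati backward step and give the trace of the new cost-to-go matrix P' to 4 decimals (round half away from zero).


BᵀP = [-6.7500 -9.0000; 7.7500 12.0000]
S = R + BᵀPB = [1/2 0; 0 2] + [11.2500 -11.2500; -11.2500 16.2500] = [11.7500 -11.2500; -11.2500 18.2500]
BᵀPA = [-20.2500 4.5000; 23.2500 -8.5000]
K = S⁻¹·BᵀPA = [-1.2290 -0.1536; 0.5164 -0.5605]
A−BK = [-0.1707 0.9787; 0.1963 -0.7255]
AᵀP(A−BK) = [1.3570 -0.5804; -0.5804 0.9275]
P' = Q + AᵀP(A−BK) = [17.6070 3.4196; 3.4196 1.9275]
tr(P') = 19.5345

19.5345


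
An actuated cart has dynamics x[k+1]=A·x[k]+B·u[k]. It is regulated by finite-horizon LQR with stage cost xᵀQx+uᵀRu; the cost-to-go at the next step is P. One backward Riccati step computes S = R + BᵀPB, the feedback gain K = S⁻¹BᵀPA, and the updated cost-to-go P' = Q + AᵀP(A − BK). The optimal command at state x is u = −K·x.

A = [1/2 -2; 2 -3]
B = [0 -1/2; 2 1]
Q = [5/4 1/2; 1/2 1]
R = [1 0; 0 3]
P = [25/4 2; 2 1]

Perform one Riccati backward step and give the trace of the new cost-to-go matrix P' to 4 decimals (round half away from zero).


BᵀP = [4.0000 2.0000; -1.1250 0.0000]
S = R + BᵀPB = [1 0; 0 3] + [4.0000 0.0000; 0.0000 0.5625] = [5.0000 0.0000; 0.0000 3.5625]
BᵀPA = [6.0000 -14.0000; -0.5625 2.2500]
K = S⁻¹·BᵀPA = [1.2000 -2.8000; -0.1579 0.6316]
A−BK = [0.4211 -1.6842; -0.2421 1.9684]
AᵀP(A−BK) = [2.2737 -6.0947; -6.0947 17.3789]
P' = Q + AᵀP(A−BK) = [3.5237 -5.5947; -5.5947 18.3789]
tr(P') = 21.9026

21.9026


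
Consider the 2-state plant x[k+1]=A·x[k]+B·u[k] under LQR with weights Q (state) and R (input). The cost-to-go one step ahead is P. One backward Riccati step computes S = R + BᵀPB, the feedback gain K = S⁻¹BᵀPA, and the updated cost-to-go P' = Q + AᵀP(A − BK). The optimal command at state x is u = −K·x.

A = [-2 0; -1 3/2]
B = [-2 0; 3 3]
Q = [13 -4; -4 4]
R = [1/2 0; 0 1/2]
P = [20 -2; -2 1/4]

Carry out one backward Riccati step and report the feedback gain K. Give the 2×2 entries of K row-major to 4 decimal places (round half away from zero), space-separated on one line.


0.8798 0.0394 -0.4682 0.2051

BᵀP = [-46.0000 4.7500; -6.0000 0.7500]
S = R + BᵀPB = [1/2 0; 0 1/2] + [106.2500 14.2500; 14.2500 2.2500] = [106.7500 14.2500; 14.2500 2.7500]
BᵀPA = [87.2500 7.1250; 11.2500 1.1250]
K = S⁻¹·BᵀPA = [0.8798 0.0394; -0.4682 0.2051]
A−BK = [-0.2403 0.0787; -2.2348 0.7666]
AᵀP(A−BK) = [0.7521 -0.1171; -0.1171 0.0513]
P' = Q + AᵀP(A−BK) = [13.7521 -4.1171; -4.1171 4.0513]
tr(P') = 17.8033


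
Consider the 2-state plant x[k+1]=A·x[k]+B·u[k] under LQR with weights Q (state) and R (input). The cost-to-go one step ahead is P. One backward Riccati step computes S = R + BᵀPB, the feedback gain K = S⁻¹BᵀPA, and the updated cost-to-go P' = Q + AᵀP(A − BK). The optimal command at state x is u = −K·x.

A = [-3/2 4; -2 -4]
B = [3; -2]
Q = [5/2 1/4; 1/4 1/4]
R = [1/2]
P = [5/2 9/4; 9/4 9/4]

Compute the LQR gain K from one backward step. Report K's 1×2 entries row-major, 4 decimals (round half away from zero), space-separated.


-1.8000 0.6000

BᵀP = [3.0000 2.2500]
S = R + BᵀPB = [1/2] + [4.5000] = [5.0000]
BᵀPA = [-9.0000 3.0000]
K = S⁻¹·BᵀPA = [-1.8000 0.6000]
A−BK = [3.9000 2.2000; -5.6000 -2.8000]
AᵀP(A−BK) = [11.9250 3.9000; 3.9000 2.2000]
P' = Q + AᵀP(A−BK) = [14.4250 4.1500; 4.1500 2.4500]
tr(P') = 16.8750


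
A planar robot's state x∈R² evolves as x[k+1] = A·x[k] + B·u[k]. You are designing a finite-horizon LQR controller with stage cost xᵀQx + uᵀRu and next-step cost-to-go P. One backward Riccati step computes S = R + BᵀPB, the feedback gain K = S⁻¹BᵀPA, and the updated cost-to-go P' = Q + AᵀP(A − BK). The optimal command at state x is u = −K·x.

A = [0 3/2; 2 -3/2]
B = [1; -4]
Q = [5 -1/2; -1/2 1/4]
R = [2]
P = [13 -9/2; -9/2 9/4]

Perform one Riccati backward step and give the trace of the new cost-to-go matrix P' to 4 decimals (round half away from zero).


BᵀP = [31.0000 -13.5000]
S = R + BᵀPB = [2] + [85.0000] = [87.0000]
BᵀPA = [-27.0000 66.7500]
K = S⁻¹·BᵀPA = [-0.3103 0.7672]
A−BK = [0.3103 0.7328; 0.7586 1.5690]
AᵀP(A−BK) = [0.6207 0.4655; 0.4655 3.3491]
P' = Q + AᵀP(A−BK) = [5.6207 -0.0345; -0.0345 3.5991]
tr(P') = 9.2198

9.2198


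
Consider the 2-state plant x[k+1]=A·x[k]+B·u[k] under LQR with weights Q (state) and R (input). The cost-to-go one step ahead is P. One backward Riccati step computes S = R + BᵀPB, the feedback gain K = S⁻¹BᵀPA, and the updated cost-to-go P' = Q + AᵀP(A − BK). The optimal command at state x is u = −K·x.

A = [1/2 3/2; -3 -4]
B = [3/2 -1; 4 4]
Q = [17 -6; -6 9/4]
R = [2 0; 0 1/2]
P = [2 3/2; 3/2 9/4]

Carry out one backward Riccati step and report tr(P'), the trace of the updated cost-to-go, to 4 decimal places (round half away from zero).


20.1313

BᵀP = [9.0000 11.2500; 4.0000 7.5000]
S = R + BᵀPB = [2 0; 0 1/2] + [58.5000 36.0000; 36.0000 26.0000] = [60.5000 36.0000; 36.0000 26.5000]
BᵀPA = [-29.2500 -31.5000; -20.5000 -24.0000]
K = S⁻¹·BᵀPA = [-0.1208 0.0952; -0.6094 -1.0350]
A−BK = [0.0718 0.3222; -0.0789 -0.2408]
AᵀP(A−BK) = [0.2222 0.3173; 0.3173 0.6591]
P' = Q + AᵀP(A−BK) = [17.2222 -5.6827; -5.6827 2.9091]
tr(P') = 20.1313


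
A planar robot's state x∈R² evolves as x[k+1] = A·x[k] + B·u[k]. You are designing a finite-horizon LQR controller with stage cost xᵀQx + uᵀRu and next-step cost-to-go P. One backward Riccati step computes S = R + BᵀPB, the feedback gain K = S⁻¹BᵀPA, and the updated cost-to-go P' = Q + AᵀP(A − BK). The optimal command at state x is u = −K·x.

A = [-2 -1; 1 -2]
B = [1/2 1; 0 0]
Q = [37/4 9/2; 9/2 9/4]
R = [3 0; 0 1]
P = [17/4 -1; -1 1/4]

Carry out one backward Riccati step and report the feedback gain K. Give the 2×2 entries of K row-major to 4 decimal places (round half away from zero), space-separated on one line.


BᵀP = [2.1250 -0.5000; 4.2500 -1.0000]
S = R + BᵀPB = [3 0; 0 1] + [1.0625 2.1250; 2.1250 4.2500] = [4.0625 2.1250; 2.1250 5.2500]
BᵀPA = [-4.7500 -1.1250; -9.5000 -2.2500]
K = S⁻¹·BᵀPA = [-0.2825 -0.0669; -1.6952 -0.4015]
A−BK = [-0.1636 -0.5651; 1.0000 -2.0000]
AᵀP(A−BK) = [3.8039 0.8680; 0.8680 0.2714]
P' = Q + AᵀP(A−BK) = [13.0539 5.3680; 5.3680 2.5214]
tr(P') = 15.5753

-0.2825 -0.0669 -1.6952 -0.4015


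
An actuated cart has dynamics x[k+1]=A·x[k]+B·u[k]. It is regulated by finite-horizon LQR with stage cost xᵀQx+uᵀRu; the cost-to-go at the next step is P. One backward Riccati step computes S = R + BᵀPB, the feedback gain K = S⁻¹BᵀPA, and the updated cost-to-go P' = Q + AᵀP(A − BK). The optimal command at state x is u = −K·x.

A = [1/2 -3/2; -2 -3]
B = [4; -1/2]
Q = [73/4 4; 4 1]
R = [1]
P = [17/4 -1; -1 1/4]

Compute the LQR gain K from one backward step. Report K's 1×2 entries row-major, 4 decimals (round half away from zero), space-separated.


0.2327 -0.1899

BᵀP = [17.5000 -4.1250]
S = R + BᵀPB = [1] + [72.0625] = [73.0625]
BᵀPA = [17.0000 -13.8750]
K = S⁻¹·BᵀPA = [0.2327 -0.1899]
A−BK = [-0.4307 -0.7404; -1.8837 -3.0950]
AᵀP(A−BK) = [0.1070 0.0409; 0.0409 0.1776]
P' = Q + AᵀP(A−BK) = [18.3570 4.0409; 4.0409 1.1776]
tr(P') = 19.5345


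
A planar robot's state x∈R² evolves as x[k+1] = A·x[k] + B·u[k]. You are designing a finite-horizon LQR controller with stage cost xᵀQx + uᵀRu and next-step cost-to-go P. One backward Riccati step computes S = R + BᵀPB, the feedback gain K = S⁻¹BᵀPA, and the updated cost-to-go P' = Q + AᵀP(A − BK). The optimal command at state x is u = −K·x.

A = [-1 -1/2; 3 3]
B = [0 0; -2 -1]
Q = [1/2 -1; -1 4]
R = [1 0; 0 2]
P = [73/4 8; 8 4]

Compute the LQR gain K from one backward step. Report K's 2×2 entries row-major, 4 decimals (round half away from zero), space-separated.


-0.4211 -0.8421 -0.1053 -0.2105

BᵀP = [-16.0000 -8.0000; -8.0000 -4.0000]
S = R + BᵀPB = [1 0; 0 2] + [16.0000 8.0000; 8.0000 4.0000] = [17.0000 8.0000; 8.0000 6.0000]
BᵀPA = [-8.0000 -16.0000; -4.0000 -8.0000]
K = S⁻¹·BᵀPA = [-0.4211 -0.8421; -0.1053 -0.2105]
A−BK = [-1.0000 -0.5000; 2.0526 1.1053]
AᵀP(A−BK) = [2.4605 1.5461; 1.5461 1.4046]
P' = Q + AᵀP(A−BK) = [2.9605 0.5461; 0.5461 5.4046]
tr(P') = 8.3651


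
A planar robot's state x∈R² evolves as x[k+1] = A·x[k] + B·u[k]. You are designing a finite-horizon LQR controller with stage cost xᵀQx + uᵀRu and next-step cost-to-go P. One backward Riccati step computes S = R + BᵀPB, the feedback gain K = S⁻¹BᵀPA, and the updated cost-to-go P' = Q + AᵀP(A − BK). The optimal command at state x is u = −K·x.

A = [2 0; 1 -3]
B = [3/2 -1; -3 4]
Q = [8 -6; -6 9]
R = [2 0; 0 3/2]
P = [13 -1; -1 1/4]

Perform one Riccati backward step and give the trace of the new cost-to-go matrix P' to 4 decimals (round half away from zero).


BᵀP = [22.5000 -2.2500; -17.0000 2.0000]
S = R + BᵀPB = [2 0; 0 3/2] + [40.5000 -31.5000; -31.5000 25.0000] = [42.5000 -31.5000; -31.5000 26.5000]
BᵀPA = [42.7500 6.7500; -32.0000 -6.0000]
K = S⁻¹·BᵀPA = [0.9319 -0.0756; -0.0998 -0.3162]
A−BK = [0.5023 -0.2029; 4.1950 -1.9618]
AᵀP(A−BK) = [5.2171 -1.6392; -1.6392 0.8626]
P' = Q + AᵀP(A−BK) = [13.2171 -7.6392; -7.6392 9.8626]
tr(P') = 23.0798

23.0798


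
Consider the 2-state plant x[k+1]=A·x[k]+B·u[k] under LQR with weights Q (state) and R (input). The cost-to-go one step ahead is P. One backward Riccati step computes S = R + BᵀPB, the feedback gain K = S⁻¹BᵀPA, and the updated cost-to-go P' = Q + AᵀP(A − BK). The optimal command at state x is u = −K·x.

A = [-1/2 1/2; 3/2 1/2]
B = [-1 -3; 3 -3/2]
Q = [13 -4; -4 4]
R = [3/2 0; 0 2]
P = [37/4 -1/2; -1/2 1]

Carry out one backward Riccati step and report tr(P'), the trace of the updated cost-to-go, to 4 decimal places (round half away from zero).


17.4094

BᵀP = [-10.7500 3.5000; -27.0000 0.0000]
S = R + BᵀPB = [3/2 0; 0 2] + [21.2500 27.0000; 27.0000 81.0000] = [22.7500 27.0000; 27.0000 83.0000]
BᵀPA = [10.6250 -3.6250; 13.5000 -13.5000]
K = S⁻¹·BᵀPA = [0.4463 0.0549; 0.0175 -0.1805]
A−BK = [-0.0013 0.0134; 0.1873 0.0646]
AᵀP(A−BK) = [0.3347 0.0412; 0.0412 0.0746]
P' = Q + AᵀP(A−BK) = [13.3347 -3.9588; -3.9588 4.0746]
tr(P') = 17.4094


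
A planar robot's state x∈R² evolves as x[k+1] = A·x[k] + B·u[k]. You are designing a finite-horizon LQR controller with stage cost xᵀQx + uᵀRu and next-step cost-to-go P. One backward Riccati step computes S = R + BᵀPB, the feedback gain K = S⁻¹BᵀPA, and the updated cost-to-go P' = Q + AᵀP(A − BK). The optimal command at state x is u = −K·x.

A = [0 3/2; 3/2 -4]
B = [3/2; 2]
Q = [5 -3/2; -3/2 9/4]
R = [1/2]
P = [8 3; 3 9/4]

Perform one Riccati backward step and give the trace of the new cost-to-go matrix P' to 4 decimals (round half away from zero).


24.5268

BᵀP = [18.0000 9.0000]
S = R + BᵀPB = [1/2] + [45.0000] = [45.5000]
BᵀPA = [13.5000 -9.0000]
K = S⁻¹·BᵀPA = [0.2967 -0.1978]
A−BK = [-0.4451 1.7967; 0.9066 -3.6044]
AᵀP(A−BK) = [1.0570 -4.0797; -4.0797 16.2198]
P' = Q + AᵀP(A−BK) = [6.0570 -5.5797; -5.5797 18.4698]
tr(P') = 24.5268


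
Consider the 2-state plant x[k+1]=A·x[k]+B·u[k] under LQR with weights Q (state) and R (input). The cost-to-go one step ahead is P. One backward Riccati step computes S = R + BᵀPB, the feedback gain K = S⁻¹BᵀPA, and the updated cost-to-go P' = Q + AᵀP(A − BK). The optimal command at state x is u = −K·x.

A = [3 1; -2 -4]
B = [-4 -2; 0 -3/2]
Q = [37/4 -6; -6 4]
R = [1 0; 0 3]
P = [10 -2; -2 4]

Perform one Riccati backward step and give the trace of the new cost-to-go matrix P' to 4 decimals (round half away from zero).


35.8656

BᵀP = [-40.0000 8.0000; -17.0000 -2.0000]
S = R + BᵀPB = [1 0; 0 3] + [160.0000 68.0000; 68.0000 37.0000] = [161.0000 68.0000; 68.0000 40.0000]
BᵀPA = [-136.0000 -72.0000; -47.0000 -9.0000]
K = S⁻¹·BᵀPA = [-1.2357 -1.2489; 0.9257 1.8981]
A−BK = [-0.0914 -0.1993; -0.6115 -1.1528]
AᵀP(A−BK) = [5.4532 9.3618; 9.3618 17.1624]
P' = Q + AᵀP(A−BK) = [14.7032 3.3618; 3.3618 21.1624]
tr(P') = 35.8656


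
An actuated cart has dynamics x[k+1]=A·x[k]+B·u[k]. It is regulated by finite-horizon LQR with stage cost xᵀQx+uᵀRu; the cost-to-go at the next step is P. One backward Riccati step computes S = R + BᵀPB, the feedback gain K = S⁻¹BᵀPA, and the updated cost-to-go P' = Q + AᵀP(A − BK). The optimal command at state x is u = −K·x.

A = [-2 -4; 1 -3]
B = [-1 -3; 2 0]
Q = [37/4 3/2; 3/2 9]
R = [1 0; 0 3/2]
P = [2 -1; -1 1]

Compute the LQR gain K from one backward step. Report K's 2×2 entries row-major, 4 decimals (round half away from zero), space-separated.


BᵀP = [-4.0000 3.0000; -6.0000 3.0000]
S = R + BᵀPB = [1 0; 0 3/2] + [10.0000 12.0000; 12.0000 18.0000] = [11.0000 12.0000; 12.0000 19.5000]
BᵀPA = [11.0000 7.0000; 15.0000 15.0000]
K = S⁻¹·BᵀPA = [0.4894 -0.6170; 0.4681 1.1489]
A−BK = [-0.1064 -1.1702; 0.0213 -1.7660]
AᵀP(A−BK) = [0.5957 0.5532; 0.5532 4.0851]
P' = Q + AᵀP(A−BK) = [9.8457 2.0532; 2.0532 13.0851]
tr(P') = 22.9309

0.4894 -0.6170 0.4681 1.1489


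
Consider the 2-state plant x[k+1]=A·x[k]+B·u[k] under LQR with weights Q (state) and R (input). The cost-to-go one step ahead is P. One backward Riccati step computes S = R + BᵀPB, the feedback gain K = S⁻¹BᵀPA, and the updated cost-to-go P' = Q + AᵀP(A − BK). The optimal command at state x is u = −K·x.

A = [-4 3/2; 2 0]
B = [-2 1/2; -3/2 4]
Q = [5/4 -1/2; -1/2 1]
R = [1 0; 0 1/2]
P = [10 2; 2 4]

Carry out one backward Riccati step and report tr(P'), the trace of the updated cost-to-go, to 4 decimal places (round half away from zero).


BᵀP = [-23.0000 -10.0000; 13.0000 17.0000]
S = R + BᵀPB = [1 0; 0 1/2] + [61.0000 -51.5000; -51.5000 74.5000] = [62.0000 -51.5000; -51.5000 75.0000]
BᵀPA = [72.0000 -34.5000; -18.0000 19.5000]
K = S⁻¹·BᵀPA = [2.2390 -0.7925; 1.2975 -0.2842]
A−BK = [-0.1707 0.0571; 0.1687 -0.0520]
AᵀP(A−BK) = [6.1449 -2.0543; -2.0543 0.7000]
P' = Q + AᵀP(A−BK) = [7.3949 -2.5543; -2.5543 1.7000]
tr(P') = 9.0949

9.0949


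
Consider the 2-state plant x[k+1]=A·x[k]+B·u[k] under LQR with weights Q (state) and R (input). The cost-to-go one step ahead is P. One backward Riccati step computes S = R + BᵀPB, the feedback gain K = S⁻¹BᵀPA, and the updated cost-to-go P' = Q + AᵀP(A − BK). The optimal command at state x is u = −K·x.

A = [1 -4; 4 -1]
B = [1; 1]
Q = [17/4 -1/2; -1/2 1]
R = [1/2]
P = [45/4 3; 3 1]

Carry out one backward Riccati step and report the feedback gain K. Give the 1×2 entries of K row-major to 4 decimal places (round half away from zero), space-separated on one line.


BᵀP = [14.2500 4.0000]
S = R + BᵀPB = [1/2] + [18.2500] = [18.7500]
BᵀPA = [30.2500 -61.0000]
K = S⁻¹·BᵀPA = [1.6133 -3.2533]
A−BK = [-0.6133 -0.7467; 2.3867 2.2533]
AᵀP(A−BK) = [2.4467 -1.5867; -1.5867 6.5467]
P' = Q + AᵀP(A−BK) = [6.6967 -2.0867; -2.0867 7.5467]
tr(P') = 14.2433

1.6133 -3.2533


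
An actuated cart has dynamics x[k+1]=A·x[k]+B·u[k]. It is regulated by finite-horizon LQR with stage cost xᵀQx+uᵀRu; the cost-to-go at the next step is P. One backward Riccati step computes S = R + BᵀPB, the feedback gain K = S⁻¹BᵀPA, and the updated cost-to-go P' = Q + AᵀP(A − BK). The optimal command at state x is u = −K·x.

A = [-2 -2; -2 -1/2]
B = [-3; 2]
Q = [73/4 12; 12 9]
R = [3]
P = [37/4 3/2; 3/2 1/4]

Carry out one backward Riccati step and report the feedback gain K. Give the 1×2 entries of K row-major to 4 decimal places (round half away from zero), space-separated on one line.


0.8303 0.7437

BᵀP = [-24.7500 -4.0000]
S = R + BᵀPB = [3] + [66.2500] = [69.2500]
BᵀPA = [57.5000 51.5000]
K = S⁻¹·BᵀPA = [0.8303 0.7437]
A−BK = [0.4910 0.2310; -3.6606 -1.9874]
AᵀP(A−BK) = [2.2563 1.9883; 1.9883 1.7629]
P' = Q + AᵀP(A−BK) = [20.5063 13.9883; 13.9883 10.7629]
tr(P') = 31.2692


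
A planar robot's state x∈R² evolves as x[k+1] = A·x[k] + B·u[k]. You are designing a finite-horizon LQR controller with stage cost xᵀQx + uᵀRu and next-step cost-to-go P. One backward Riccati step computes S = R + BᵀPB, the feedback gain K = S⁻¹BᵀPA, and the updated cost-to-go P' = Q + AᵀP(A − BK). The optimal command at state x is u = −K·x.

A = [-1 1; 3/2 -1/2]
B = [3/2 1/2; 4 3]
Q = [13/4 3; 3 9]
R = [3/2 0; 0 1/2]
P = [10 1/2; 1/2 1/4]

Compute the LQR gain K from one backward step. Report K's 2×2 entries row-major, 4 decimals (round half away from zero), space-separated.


BᵀP = [17.0000 1.7500; 6.5000 1.0000]
S = R + BᵀPB = [3/2 0; 0 1/2] + [32.5000 13.7500; 13.7500 6.2500] = [34.0000 13.7500; 13.7500 6.7500]
BᵀPA = [-14.3750 16.1250; -5.0000 6.0000]
K = S⁻¹·BᵀPA = [-0.6994 0.6515; 0.6839 -0.4382]
A−BK = [-0.2929 0.2419; 2.2457 -1.7913]
AᵀP(A−BK) = [2.4285 -2.0135; -2.0135 1.6866]
P' = Q + AᵀP(A−BK) = [5.6785 0.9865; 0.9865 10.6866]
tr(P') = 16.3651

-0.6994 0.6515 0.6839 -0.4382


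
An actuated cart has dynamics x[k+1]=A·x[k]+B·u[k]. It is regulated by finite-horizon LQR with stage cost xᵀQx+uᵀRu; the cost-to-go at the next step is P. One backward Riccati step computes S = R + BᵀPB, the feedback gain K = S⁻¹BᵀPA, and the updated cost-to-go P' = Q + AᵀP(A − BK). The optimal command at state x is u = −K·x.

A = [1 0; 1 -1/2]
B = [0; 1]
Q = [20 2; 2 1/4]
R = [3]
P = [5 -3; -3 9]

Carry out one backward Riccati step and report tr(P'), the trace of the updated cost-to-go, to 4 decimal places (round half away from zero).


BᵀP = [-3.0000 9.0000]
S = R + BᵀPB = [3] + [9.0000] = [12.0000]
BᵀPA = [6.0000 -4.5000]
K = S⁻¹·BᵀPA = [0.5000 -0.3750]
A−BK = [1.0000 0.0000; 0.5000 -0.1250]
AᵀP(A−BK) = [5.0000 -0.7500; -0.7500 0.5625]
P' = Q + AᵀP(A−BK) = [25.0000 1.2500; 1.2500 0.8125]
tr(P') = 25.8125

25.8125


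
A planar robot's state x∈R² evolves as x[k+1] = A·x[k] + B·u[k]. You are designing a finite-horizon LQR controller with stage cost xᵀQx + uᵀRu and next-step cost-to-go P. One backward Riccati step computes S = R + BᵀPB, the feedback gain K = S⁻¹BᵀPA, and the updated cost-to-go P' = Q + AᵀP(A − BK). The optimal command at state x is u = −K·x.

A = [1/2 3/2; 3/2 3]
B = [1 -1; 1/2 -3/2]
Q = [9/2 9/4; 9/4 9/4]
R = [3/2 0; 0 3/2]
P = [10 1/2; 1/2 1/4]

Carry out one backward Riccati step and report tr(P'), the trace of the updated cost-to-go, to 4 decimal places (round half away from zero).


BᵀP = [10.2500 0.6250; -10.7500 -0.8750]
S = R + BᵀPB = [3/2 0; 0 3/2] + [10.5625 -11.1875; -11.1875 12.0625] = [12.0625 -11.1875; -11.1875 13.5625]
BᵀPA = [6.0625 17.2500; -6.6875 -18.7500]
K = S⁻¹·BᵀPA = [0.1927 0.6293; -0.3341 -0.8634]
A−BK = [-0.0268 0.0073; 0.9024 1.3902]
AᵀP(A−BK) = [0.4098 0.9110; 0.9110 2.2061]
P' = Q + AᵀP(A−BK) = [4.9098 3.1610; 3.1610 4.4561]
tr(P') = 9.3659

9.3659


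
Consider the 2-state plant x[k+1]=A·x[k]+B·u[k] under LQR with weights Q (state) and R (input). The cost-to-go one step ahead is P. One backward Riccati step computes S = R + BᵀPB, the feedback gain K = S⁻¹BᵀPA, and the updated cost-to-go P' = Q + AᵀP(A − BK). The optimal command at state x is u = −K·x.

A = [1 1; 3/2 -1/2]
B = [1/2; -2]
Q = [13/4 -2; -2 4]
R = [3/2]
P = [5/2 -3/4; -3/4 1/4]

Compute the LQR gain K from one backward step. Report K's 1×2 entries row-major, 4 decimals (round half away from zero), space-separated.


BᵀP = [2.7500 -0.8750]
S = R + BᵀPB = [3/2] + [3.1250] = [4.6250]
BᵀPA = [1.4375 3.1875]
K = S⁻¹·BᵀPA = [0.3108 0.6892]
A−BK = [0.8446 0.6554; 2.1216 0.8784]
AᵀP(A−BK) = [0.3657 0.5718; 0.5718 1.1157]
P' = Q + AᵀP(A−BK) = [3.6157 -1.4282; -1.4282 5.1157]
tr(P') = 8.7314

0.3108 0.6892


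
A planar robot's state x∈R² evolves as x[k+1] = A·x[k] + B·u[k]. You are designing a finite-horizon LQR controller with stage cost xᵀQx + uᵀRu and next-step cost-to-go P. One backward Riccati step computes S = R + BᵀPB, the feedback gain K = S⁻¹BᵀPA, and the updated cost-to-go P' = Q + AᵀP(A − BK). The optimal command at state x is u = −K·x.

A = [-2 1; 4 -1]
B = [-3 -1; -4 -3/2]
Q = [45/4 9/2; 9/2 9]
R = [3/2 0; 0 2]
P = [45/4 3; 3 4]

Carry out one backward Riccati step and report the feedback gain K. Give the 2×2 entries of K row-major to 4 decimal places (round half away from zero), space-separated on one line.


BᵀP = [-45.7500 -25.0000; -15.7500 -9.0000]
S = R + BᵀPB = [3/2 0; 0 2] + [237.2500 83.2500; 83.2500 29.2500] = [238.7500 83.2500; 83.2500 31.2500]
BᵀPA = [-8.5000 -20.7500; -4.5000 -6.7500]
K = S⁻¹·BᵀPA = [0.2055 -0.1631; -0.6915 0.2185]
A−BK = [-2.0749 0.7292; 3.7848 -1.3247]
AᵀP(A−BK) = [59.6352 -20.9031; -20.9031 7.3406]
P' = Q + AᵀP(A−BK) = [70.8852 -16.4031; -16.4031 16.3406]
tr(P') = 87.2257

0.2055 -0.1631 -0.6915 0.2185


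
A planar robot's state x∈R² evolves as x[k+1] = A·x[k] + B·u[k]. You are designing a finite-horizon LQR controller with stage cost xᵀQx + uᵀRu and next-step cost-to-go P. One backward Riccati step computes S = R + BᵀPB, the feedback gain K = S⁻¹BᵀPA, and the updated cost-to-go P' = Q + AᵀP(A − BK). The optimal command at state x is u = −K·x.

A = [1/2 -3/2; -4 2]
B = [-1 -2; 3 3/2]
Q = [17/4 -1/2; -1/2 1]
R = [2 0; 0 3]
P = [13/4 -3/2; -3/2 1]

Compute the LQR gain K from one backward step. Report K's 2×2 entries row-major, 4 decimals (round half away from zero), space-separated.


-0.7094 0.5036 -0.2419 0.4007

BᵀP = [-7.7500 4.5000; -8.7500 4.5000]
S = R + BᵀPB = [2 0; 0 3] + [21.2500 22.2500; 22.2500 24.2500] = [23.2500 22.2500; 22.2500 27.2500]
BᵀPA = [-21.8750 20.6250; -22.3750 22.1250]
K = S⁻¹·BᵀPA = [-0.7094 0.5036; -0.2419 0.4007]
A−BK = [-0.6931 -0.1949; -1.5090 -0.1119]
AᵀP(A−BK) = [1.8827 -0.9549; -0.9549 1.0596]
P' = Q + AᵀP(A−BK) = [6.1327 -1.4549; -1.4549 2.0596]
tr(P') = 8.1922


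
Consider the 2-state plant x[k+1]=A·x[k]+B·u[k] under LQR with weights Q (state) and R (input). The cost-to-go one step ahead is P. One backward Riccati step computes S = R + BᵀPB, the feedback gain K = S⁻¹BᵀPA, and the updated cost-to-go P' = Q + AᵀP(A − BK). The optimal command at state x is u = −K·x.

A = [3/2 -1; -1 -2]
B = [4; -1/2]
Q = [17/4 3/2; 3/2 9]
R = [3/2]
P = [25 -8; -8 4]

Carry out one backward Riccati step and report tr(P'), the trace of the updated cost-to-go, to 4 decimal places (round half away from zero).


BᵀP = [104.0000 -34.0000]
S = R + BᵀPB = [3/2] + [433.0000] = [434.5000]
BᵀPA = [190.0000 -36.0000]
K = S⁻¹·BᵀPA = [0.4373 -0.0829]
A−BK = [-0.2491 -0.6686; -0.7814 -2.0414]
AᵀP(A−BK) = [1.1660 2.2422; 2.2422 6.0173]
P' = Q + AᵀP(A−BK) = [5.4160 3.7422; 3.7422 15.0173]
tr(P') = 20.4333

20.4333


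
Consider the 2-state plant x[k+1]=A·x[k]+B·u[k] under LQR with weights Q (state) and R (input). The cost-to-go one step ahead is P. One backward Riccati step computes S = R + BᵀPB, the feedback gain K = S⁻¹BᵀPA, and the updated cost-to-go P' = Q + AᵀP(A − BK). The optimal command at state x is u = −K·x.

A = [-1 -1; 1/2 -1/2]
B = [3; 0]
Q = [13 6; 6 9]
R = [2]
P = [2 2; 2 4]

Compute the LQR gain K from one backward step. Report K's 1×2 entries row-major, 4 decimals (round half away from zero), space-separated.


BᵀP = [6.0000 6.0000]
S = R + BᵀPB = [2] + [18.0000] = [20.0000]
BᵀPA = [-3.0000 -9.0000]
K = S⁻¹·BᵀPA = [-0.1500 -0.4500]
A−BK = [-0.5500 0.3500; 0.5000 -0.5000]
AᵀP(A−BK) = [0.5500 -0.3500; -0.3500 0.9500]
P' = Q + AᵀP(A−BK) = [13.5500 5.6500; 5.6500 9.9500]
tr(P') = 23.5000

-0.1500 -0.4500


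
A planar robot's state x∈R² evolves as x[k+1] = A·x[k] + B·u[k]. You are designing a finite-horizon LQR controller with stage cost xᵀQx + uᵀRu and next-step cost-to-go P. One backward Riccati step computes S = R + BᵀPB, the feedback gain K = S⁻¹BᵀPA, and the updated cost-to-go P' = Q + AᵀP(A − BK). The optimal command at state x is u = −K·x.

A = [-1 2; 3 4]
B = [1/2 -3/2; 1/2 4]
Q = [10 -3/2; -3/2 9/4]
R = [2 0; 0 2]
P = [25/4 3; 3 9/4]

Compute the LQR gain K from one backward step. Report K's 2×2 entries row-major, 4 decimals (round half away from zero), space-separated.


BᵀP = [4.6250 2.6250; 2.6250 4.5000]
S = R + BᵀPB = [2 0; 0 2] + [3.6250 3.5625; 3.5625 14.0625] = [5.6250 3.5625; 3.5625 16.0625]
BᵀPA = [3.2500 19.7500; 10.8750 23.2500]
K = S⁻¹·BᵀPA = [0.1733 3.0184; 0.6386 0.7780]
A−BK = [-0.1288 1.6579; 0.3589 -0.6213]
AᵀP(A−BK) = [0.9919 2.2293; 2.2293 31.2982]
P' = Q + AᵀP(A−BK) = [10.9919 0.7293; 0.7293 33.5482]
tr(P') = 44.5401

0.1733 3.0184 0.6386 0.7780


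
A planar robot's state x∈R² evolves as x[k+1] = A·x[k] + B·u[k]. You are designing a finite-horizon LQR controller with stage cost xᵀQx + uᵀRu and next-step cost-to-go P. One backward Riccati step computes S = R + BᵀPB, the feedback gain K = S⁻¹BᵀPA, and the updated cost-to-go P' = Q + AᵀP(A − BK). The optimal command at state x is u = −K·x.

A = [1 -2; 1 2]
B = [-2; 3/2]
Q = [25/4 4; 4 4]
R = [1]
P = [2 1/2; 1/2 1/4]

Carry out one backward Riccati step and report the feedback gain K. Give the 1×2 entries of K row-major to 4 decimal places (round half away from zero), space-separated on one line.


-0.5905 0.8000

BᵀP = [-3.2500 -0.6250]
S = R + BᵀPB = [1] + [5.5625] = [6.5625]
BᵀPA = [-3.8750 5.2500]
K = S⁻¹·BᵀPA = [-0.5905 0.8000]
A−BK = [-0.1810 -0.4000; 1.8857 0.8000]
AᵀP(A−BK) = [0.9619 -0.4000; -0.4000 0.8000]
P' = Q + AᵀP(A−BK) = [7.2119 3.6000; 3.6000 4.8000]
tr(P') = 12.0119


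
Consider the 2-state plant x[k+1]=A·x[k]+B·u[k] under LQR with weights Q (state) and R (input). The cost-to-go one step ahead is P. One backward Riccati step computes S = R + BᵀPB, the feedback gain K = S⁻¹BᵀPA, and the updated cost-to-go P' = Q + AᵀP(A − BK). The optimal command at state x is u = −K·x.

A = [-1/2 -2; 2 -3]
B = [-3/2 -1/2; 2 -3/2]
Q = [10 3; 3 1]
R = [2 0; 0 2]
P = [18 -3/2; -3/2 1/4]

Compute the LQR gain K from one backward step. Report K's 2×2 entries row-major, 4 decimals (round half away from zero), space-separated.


BᵀP = [-30.0000 2.7500; -6.7500 0.3750]
S = R + BᵀPB = [2 0; 0 2] + [50.5000 10.8750; 10.8750 2.8125] = [52.5000 10.8750; 10.8750 4.8125]
BᵀPA = [20.5000 51.7500; 4.1250 12.3750]
K = S⁻¹·BᵀPA = [0.4003 0.8518; -0.0474 0.6467]
A−BK = [0.0767 -0.3990; 1.1282 -3.7335]
AᵀP(A−BK) = [0.4895 0.1214; 0.1214 4.1688]
P' = Q + AᵀP(A−BK) = [10.4895 3.1214; 3.1214 5.1688]
tr(P') = 15.6583

0.4003 0.8518 -0.0474 0.6467


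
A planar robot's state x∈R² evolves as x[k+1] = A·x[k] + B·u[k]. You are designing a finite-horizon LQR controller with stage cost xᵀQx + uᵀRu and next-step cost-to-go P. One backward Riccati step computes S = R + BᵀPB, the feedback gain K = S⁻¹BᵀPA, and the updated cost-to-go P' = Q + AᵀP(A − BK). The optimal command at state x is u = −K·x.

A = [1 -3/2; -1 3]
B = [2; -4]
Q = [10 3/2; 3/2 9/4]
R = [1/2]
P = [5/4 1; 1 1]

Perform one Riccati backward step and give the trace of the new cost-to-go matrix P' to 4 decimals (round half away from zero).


12.7102

BᵀP = [-1.5000 -2.0000]
S = R + BᵀPB = [1/2] + [5.0000] = [5.5000]
BᵀPA = [0.5000 -3.7500]
K = S⁻¹·BᵀPA = [0.0909 -0.6818]
A−BK = [0.8182 -0.1364; -0.6364 0.2727]
AᵀP(A−BK) = [0.2045 -0.0341; -0.0341 0.2557]
P' = Q + AᵀP(A−BK) = [10.2045 1.4659; 1.4659 2.5057]
tr(P') = 12.7102


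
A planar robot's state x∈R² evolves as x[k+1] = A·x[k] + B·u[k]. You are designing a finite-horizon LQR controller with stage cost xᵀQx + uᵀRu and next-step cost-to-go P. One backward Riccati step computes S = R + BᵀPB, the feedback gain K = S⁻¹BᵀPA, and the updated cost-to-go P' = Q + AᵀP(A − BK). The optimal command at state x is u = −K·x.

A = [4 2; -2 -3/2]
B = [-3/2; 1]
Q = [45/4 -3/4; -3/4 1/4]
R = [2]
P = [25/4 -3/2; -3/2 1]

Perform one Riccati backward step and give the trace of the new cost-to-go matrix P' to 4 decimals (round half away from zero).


26.9319

BᵀP = [-10.8750 3.2500]
S = R + BᵀPB = [2] + [19.5625] = [21.5625]
BᵀPA = [-50.0000 -26.6250]
K = S⁻¹·BᵀPA = [-2.3188 -1.2348]
A−BK = [0.5217 0.1478; 0.3188 -0.2652]
AᵀP(A−BK) = [12.0580 6.2609; 6.2609 3.3739]
P' = Q + AᵀP(A−BK) = [23.3080 5.5109; 5.5109 3.6239]
tr(P') = 26.9319


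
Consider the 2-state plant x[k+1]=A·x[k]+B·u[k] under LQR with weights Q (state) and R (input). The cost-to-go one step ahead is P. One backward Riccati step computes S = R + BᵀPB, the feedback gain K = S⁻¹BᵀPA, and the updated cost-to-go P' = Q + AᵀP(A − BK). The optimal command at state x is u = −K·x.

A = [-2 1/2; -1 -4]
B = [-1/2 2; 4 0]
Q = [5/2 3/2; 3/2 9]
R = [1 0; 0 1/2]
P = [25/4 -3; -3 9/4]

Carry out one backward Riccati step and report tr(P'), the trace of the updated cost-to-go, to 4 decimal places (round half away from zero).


BᵀP = [-15.1250 10.5000; 12.5000 -6.0000]
S = R + BᵀPB = [1 0; 0 1/2] + [49.5625 -30.2500; -30.2500 25.0000] = [50.5625 -30.2500; -30.2500 25.5000]
BᵀPA = [19.7500 -49.5625; -19.0000 30.2500]
K = S⁻¹·BᵀPA = [-0.1900 -0.9319; -0.9705 0.0808]
A−BK = [-0.1540 -0.1276; -0.2399 -0.2725]
AᵀP(A−BK) = [0.5631 0.1900; 0.1900 0.9319]
P' = Q + AᵀP(A−BK) = [3.0631 1.6900; 1.6900 9.9319]
tr(P') = 12.9950

12.9950
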